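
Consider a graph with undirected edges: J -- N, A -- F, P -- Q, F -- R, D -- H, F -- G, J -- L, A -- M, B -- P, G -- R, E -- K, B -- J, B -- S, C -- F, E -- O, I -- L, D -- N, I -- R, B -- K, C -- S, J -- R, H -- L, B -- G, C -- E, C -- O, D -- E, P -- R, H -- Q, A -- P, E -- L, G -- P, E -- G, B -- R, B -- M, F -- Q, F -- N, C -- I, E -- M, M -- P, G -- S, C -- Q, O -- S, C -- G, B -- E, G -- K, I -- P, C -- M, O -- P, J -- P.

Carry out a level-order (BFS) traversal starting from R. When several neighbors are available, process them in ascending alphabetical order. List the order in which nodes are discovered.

Visit R; enqueue B, F, G, I, J, P → queue [B, F, G, I, J, P]
Visit B; enqueue E, K, M, S → queue [F, G, I, J, P, E, K, M, S]
Visit F; enqueue A, C, N, Q → queue [G, I, J, P, E, K, M, S, A, C, N, Q]
Visit G → queue [I, J, P, E, K, M, S, A, C, N, Q]
Visit I; enqueue L → queue [J, P, E, K, M, S, A, C, N, Q, L]
Visit J → queue [P, E, K, M, S, A, C, N, Q, L]
Visit P; enqueue O → queue [E, K, M, S, A, C, N, Q, L, O]
Visit E; enqueue D → queue [K, M, S, A, C, N, Q, L, O, D]
Visit K → queue [M, S, A, C, N, Q, L, O, D]
Visit M → queue [S, A, C, N, Q, L, O, D]
Visit S → queue [A, C, N, Q, L, O, D]
Visit A → queue [C, N, Q, L, O, D]
Visit C → queue [N, Q, L, O, D]
Visit N → queue [Q, L, O, D]
Visit Q; enqueue H → queue [L, O, D, H]
Visit L → queue [O, D, H]
Visit O → queue [D, H]
Visit D → queue [H]
Visit H → queue []

R, B, F, G, I, J, P, E, K, M, S, A, C, N, Q, L, O, D, H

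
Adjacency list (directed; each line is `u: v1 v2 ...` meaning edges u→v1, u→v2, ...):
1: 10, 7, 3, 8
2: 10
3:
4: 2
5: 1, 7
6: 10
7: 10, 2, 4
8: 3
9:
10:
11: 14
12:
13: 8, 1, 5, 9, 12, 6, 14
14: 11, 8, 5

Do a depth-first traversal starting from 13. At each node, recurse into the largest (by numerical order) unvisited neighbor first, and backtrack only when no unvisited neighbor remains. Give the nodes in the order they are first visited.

Visit 13
13 → 14
14 → 11
14 → 8
8 → 3
14 → 5
5 → 7
7 → 10
7 → 4
4 → 2
5 → 1
13 → 12
13 → 9
13 → 6

13 -> 14 -> 11 -> 8 -> 3 -> 5 -> 7 -> 10 -> 4 -> 2 -> 1 -> 12 -> 9 -> 6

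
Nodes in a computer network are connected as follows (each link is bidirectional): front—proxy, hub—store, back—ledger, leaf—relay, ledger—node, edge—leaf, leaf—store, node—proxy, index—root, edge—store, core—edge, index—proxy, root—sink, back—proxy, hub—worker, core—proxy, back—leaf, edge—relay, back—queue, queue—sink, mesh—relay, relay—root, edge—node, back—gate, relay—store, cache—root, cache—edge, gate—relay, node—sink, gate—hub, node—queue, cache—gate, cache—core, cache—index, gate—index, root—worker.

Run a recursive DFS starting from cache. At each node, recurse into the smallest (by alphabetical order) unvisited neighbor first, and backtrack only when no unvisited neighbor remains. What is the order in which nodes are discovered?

cache, core, edge, leaf, back, gate, hub, store, relay, mesh, root, index, proxy, front, node, ledger, queue, sink, worker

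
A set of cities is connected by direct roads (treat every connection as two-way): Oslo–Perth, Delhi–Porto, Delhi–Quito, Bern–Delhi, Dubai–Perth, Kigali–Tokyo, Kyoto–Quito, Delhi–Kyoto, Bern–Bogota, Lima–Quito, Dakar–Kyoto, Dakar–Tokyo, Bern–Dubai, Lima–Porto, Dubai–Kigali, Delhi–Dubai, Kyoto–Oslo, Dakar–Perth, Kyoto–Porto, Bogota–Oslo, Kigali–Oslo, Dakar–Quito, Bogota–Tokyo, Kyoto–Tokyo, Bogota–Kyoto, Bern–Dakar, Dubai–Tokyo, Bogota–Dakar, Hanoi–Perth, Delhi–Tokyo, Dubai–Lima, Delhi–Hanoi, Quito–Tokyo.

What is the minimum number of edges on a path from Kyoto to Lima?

2

Level 0: Kyoto
Level 1: Bogota, Dakar, Delhi, Oslo, Porto, Quito, Tokyo
Level 2: Bern, Dubai, Hanoi, Kigali, Lima, Perth
Lima first appears at level 2.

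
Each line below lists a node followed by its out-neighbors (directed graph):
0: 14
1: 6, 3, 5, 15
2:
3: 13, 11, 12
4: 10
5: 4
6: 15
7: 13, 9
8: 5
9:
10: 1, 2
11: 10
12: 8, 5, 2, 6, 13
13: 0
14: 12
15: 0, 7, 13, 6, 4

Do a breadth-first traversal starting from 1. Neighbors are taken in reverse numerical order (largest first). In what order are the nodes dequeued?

1 → 15 → 6 → 5 → 3 → 13 → 7 → 4 → 0 → 12 → 11 → 9 → 10 → 14 → 8 → 2

Visit 1; enqueue 15, 6, 5, 3 → queue [15, 6, 5, 3]
Visit 15; enqueue 13, 7, 4, 0 → queue [6, 5, 3, 13, 7, 4, 0]
Visit 6 → queue [5, 3, 13, 7, 4, 0]
Visit 5 → queue [3, 13, 7, 4, 0]
Visit 3; enqueue 12, 11 → queue [13, 7, 4, 0, 12, 11]
Visit 13 → queue [7, 4, 0, 12, 11]
Visit 7; enqueue 9 → queue [4, 0, 12, 11, 9]
Visit 4; enqueue 10 → queue [0, 12, 11, 9, 10]
Visit 0; enqueue 14 → queue [12, 11, 9, 10, 14]
Visit 12; enqueue 8, 2 → queue [11, 9, 10, 14, 8, 2]
Visit 11 → queue [9, 10, 14, 8, 2]
Visit 9 → queue [10, 14, 8, 2]
Visit 10 → queue [14, 8, 2]
Visit 14 → queue [8, 2]
Visit 8 → queue [2]
Visit 2 → queue []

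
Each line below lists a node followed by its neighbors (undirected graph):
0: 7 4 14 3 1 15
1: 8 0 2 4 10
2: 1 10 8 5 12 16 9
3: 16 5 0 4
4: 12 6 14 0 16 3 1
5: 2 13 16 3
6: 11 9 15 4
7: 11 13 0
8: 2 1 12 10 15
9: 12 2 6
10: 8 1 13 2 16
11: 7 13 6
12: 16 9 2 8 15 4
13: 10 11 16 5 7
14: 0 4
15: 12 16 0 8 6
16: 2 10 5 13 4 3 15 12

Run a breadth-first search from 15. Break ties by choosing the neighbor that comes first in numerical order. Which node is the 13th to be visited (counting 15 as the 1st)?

Visit 15; enqueue 0, 6, 8, 12, 16 → queue [0, 6, 8, 12, 16]
Visit 0; enqueue 1, 3, 4, 7, 14 → queue [6, 8, 12, 16, 1, 3, 4, 7, 14]
Visit 6; enqueue 9, 11 → queue [8, 12, 16, 1, 3, 4, 7, 14, 9, 11]
Visit 8; enqueue 2, 10 → queue [12, 16, 1, 3, 4, 7, 14, 9, 11, 2, 10]
Visit 12 → queue [16, 1, 3, 4, 7, 14, 9, 11, 2, 10]
Visit 16; enqueue 5, 13 → queue [1, 3, 4, 7, 14, 9, 11, 2, 10, 5, 13]
Visit 1 → queue [3, 4, 7, 14, 9, 11, 2, 10, 5, 13]
Visit 3 → queue [4, 7, 14, 9, 11, 2, 10, 5, 13]
Visit 4 → queue [7, 14, 9, 11, 2, 10, 5, 13]
Visit 7 → queue [14, 9, 11, 2, 10, 5, 13]
Visit 14 → queue [9, 11, 2, 10, 5, 13]
Visit 9 → queue [11, 2, 10, 5, 13]
Visit 11 → queue [2, 10, 5, 13]
Visit 2 → queue [10, 5, 13]
Visit 10 → queue [5, 13]
Visit 5 → queue [13]
Visit 13 → queue []

Visit order: 15, 0, 6, 8, 12, 16, 1, 3, 4, 7, 14, 9, 11, 2, 10, 5, 13

11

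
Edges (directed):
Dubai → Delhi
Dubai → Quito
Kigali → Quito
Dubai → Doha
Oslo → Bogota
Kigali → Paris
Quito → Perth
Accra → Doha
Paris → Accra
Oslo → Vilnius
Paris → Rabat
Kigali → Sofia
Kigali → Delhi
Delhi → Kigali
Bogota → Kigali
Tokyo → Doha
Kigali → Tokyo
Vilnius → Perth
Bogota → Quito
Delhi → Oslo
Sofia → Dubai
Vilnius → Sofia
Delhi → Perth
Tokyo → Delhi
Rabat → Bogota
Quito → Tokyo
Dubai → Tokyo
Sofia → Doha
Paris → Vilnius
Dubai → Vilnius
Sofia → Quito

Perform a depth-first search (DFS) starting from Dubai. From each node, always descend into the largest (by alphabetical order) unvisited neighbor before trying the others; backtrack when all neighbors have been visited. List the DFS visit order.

Dubai, Vilnius, Sofia, Quito, Tokyo, Doha, Delhi, Perth, Oslo, Bogota, Kigali, Paris, Rabat, Accra

Visit Dubai
Dubai → Vilnius
Vilnius → Sofia
Sofia → Quito
Quito → Tokyo
Tokyo → Doha
Tokyo → Delhi
Delhi → Perth
Delhi → Oslo
Oslo → Bogota
Bogota → Kigali
Kigali → Paris
Paris → Rabat
Paris → Accra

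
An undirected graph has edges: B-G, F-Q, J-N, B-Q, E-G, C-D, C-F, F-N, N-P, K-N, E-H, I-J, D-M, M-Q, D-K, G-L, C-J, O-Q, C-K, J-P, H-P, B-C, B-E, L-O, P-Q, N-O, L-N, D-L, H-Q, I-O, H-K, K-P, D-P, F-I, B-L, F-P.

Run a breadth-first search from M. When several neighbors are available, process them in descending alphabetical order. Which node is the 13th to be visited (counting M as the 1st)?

J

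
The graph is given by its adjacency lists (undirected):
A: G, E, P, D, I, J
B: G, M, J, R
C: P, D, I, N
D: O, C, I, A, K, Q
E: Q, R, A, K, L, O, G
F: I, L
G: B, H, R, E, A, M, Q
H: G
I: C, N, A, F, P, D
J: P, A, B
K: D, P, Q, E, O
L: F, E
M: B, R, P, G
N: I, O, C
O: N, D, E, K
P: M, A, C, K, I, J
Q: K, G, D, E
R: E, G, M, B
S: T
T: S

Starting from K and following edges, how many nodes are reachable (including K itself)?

18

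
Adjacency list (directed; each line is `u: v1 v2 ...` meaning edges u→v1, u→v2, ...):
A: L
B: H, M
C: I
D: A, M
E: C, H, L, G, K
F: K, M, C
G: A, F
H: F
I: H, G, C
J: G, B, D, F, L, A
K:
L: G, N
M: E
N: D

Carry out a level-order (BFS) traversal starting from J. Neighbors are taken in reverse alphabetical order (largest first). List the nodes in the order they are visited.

Visit J; enqueue L, G, F, D, B, A → queue [L, G, F, D, B, A]
Visit L; enqueue N → queue [G, F, D, B, A, N]
Visit G → queue [F, D, B, A, N]
Visit F; enqueue M, K, C → queue [D, B, A, N, M, K, C]
Visit D → queue [B, A, N, M, K, C]
Visit B; enqueue H → queue [A, N, M, K, C, H]
Visit A → queue [N, M, K, C, H]
Visit N → queue [M, K, C, H]
Visit M; enqueue E → queue [K, C, H, E]
Visit K → queue [C, H, E]
Visit C; enqueue I → queue [H, E, I]
Visit H → queue [E, I]
Visit E → queue [I]
Visit I → queue []

J -> L -> G -> F -> D -> B -> A -> N -> M -> K -> C -> H -> E -> I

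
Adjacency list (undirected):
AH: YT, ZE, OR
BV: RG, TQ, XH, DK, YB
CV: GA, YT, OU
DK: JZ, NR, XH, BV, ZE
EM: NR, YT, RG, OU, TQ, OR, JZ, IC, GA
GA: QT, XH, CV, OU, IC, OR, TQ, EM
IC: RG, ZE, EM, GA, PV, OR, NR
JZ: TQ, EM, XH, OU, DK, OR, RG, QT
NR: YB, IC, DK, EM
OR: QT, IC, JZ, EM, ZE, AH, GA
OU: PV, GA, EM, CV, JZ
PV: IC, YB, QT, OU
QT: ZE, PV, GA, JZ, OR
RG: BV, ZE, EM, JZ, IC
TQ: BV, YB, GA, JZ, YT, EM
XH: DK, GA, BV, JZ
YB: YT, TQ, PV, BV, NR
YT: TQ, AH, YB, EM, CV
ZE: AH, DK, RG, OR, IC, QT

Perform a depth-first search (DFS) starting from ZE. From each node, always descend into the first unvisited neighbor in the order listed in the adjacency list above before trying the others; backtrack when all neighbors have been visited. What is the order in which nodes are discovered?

Visit ZE
ZE → AH
AH → YT
YT → TQ
TQ → BV
BV → RG
RG → EM
EM → NR
NR → YB
YB → PV
PV → IC
IC → GA
GA → QT
QT → JZ
JZ → XH
XH → DK
JZ → OU
OU → CV
JZ → OR

ZE -> AH -> YT -> TQ -> BV -> RG -> EM -> NR -> YB -> PV -> IC -> GA -> QT -> JZ -> XH -> DK -> OU -> CV -> OR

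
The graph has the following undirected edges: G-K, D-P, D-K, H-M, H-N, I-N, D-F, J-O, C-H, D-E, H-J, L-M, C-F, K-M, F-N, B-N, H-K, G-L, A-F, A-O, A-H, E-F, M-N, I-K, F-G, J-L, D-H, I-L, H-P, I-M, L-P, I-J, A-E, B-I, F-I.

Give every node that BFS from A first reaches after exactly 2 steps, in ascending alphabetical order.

C, D, G, I, J, K, M, N, P

Level 0: A
Level 1: E, F, H, O
Level 2: C, D, G, I, J, K, M, N, P
Level 3: B, L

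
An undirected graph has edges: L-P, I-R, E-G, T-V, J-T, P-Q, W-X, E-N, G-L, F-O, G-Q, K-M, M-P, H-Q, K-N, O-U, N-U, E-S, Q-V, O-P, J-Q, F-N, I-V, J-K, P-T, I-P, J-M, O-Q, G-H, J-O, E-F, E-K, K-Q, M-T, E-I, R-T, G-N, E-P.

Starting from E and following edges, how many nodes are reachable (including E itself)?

18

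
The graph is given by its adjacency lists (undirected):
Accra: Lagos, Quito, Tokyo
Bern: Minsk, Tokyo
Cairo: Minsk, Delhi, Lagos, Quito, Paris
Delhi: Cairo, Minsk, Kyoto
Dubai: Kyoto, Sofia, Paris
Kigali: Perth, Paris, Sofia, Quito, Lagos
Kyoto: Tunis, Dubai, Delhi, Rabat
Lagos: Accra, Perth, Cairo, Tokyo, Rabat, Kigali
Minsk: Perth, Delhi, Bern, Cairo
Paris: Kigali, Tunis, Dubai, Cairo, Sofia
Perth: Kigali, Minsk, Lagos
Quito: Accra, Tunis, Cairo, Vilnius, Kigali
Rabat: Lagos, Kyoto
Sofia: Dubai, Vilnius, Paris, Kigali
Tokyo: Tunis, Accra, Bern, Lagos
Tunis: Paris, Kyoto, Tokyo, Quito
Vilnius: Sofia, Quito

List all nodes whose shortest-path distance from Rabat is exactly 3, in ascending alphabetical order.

Level 0: Rabat
Level 1: Kyoto, Lagos
Level 2: Accra, Cairo, Delhi, Dubai, Kigali, Perth, Tokyo, Tunis
Level 3: Bern, Minsk, Paris, Quito, Sofia
Level 4: Vilnius

Bern, Minsk, Paris, Quito, Sofia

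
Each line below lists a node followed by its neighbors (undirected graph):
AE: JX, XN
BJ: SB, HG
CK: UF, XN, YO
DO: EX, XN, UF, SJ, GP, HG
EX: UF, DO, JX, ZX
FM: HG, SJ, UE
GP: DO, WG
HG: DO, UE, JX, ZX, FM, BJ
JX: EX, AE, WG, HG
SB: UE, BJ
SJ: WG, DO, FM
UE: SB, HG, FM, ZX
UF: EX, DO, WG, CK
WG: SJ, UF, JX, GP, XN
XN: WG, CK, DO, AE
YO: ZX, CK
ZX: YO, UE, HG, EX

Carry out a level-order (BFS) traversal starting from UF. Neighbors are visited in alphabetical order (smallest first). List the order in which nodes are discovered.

Visit UF; enqueue CK, DO, EX, WG → queue [CK, DO, EX, WG]
Visit CK; enqueue XN, YO → queue [DO, EX, WG, XN, YO]
Visit DO; enqueue GP, HG, SJ → queue [EX, WG, XN, YO, GP, HG, SJ]
Visit EX; enqueue JX, ZX → queue [WG, XN, YO, GP, HG, SJ, JX, ZX]
Visit WG → queue [XN, YO, GP, HG, SJ, JX, ZX]
Visit XN; enqueue AE → queue [YO, GP, HG, SJ, JX, ZX, AE]
Visit YO → queue [GP, HG, SJ, JX, ZX, AE]
Visit GP → queue [HG, SJ, JX, ZX, AE]
Visit HG; enqueue BJ, FM, UE → queue [SJ, JX, ZX, AE, BJ, FM, UE]
Visit SJ → queue [JX, ZX, AE, BJ, FM, UE]
Visit JX → queue [ZX, AE, BJ, FM, UE]
Visit ZX → queue [AE, BJ, FM, UE]
Visit AE → queue [BJ, FM, UE]
Visit BJ; enqueue SB → queue [FM, UE, SB]
Visit FM → queue [UE, SB]
Visit UE → queue [SB]
Visit SB → queue []

UF CK DO EX WG XN YO GP HG SJ JX ZX AE BJ FM UE SB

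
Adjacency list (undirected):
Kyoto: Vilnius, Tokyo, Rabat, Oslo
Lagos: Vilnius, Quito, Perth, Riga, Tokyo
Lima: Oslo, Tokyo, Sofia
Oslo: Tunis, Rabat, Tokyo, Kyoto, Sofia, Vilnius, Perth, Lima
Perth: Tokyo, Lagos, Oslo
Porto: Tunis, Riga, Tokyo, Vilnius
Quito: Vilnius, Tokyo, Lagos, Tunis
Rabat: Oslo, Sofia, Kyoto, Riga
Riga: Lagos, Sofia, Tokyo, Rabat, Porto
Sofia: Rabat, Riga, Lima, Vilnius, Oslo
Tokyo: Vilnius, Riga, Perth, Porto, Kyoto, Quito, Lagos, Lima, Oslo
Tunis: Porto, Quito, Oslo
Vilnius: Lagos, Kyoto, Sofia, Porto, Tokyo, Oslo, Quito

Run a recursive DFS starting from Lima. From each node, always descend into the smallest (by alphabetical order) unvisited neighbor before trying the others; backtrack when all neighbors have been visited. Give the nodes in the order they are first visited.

Lima Oslo Kyoto Rabat Riga Lagos Perth Tokyo Porto Tunis Quito Vilnius Sofia

Visit Lima
Lima → Oslo
Oslo → Kyoto
Kyoto → Rabat
Rabat → Riga
Riga → Lagos
Lagos → Perth
Perth → Tokyo
Tokyo → Porto
Porto → Tunis
Tunis → Quito
Quito → Vilnius
Vilnius → Sofia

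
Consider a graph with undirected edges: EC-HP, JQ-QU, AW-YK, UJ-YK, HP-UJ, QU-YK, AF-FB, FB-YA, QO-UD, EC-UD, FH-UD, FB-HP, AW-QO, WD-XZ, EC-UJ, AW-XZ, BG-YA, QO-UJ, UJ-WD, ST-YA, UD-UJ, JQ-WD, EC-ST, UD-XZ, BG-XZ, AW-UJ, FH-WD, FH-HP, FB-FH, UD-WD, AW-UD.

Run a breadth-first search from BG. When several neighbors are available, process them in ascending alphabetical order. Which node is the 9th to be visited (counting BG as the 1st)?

Visit BG; enqueue XZ, YA → queue [XZ, YA]
Visit XZ; enqueue AW, UD, WD → queue [YA, AW, UD, WD]
Visit YA; enqueue FB, ST → queue [AW, UD, WD, FB, ST]
Visit AW; enqueue QO, UJ, YK → queue [UD, WD, FB, ST, QO, UJ, YK]
Visit UD; enqueue EC, FH → queue [WD, FB, ST, QO, UJ, YK, EC, FH]
Visit WD; enqueue JQ → queue [FB, ST, QO, UJ, YK, EC, FH, JQ]
Visit FB; enqueue AF, HP → queue [ST, QO, UJ, YK, EC, FH, JQ, AF, HP]
Visit ST → queue [QO, UJ, YK, EC, FH, JQ, AF, HP]
Visit QO → queue [UJ, YK, EC, FH, JQ, AF, HP]
Visit UJ → queue [YK, EC, FH, JQ, AF, HP]
Visit YK; enqueue QU → queue [EC, FH, JQ, AF, HP, QU]
Visit EC → queue [FH, JQ, AF, HP, QU]
Visit FH → queue [JQ, AF, HP, QU]
Visit JQ → queue [AF, HP, QU]
Visit AF → queue [HP, QU]
Visit HP → queue [QU]
Visit QU → queue []

Visit order: BG, XZ, YA, AW, UD, WD, FB, ST, QO, UJ, YK, EC, FH, JQ, AF, HP, QU

QO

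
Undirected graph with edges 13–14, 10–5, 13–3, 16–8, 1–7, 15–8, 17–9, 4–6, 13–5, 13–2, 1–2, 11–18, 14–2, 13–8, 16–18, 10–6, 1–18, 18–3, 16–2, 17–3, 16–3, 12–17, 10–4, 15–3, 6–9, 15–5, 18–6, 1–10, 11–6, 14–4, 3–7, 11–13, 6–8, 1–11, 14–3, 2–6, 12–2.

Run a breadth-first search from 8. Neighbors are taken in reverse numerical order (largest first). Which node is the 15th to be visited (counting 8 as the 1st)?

1

Visit 8; enqueue 16, 15, 13, 6 → queue [16, 15, 13, 6]
Visit 16; enqueue 18, 3, 2 → queue [15, 13, 6, 18, 3, 2]
Visit 15; enqueue 5 → queue [13, 6, 18, 3, 2, 5]
Visit 13; enqueue 14, 11 → queue [6, 18, 3, 2, 5, 14, 11]
Visit 6; enqueue 10, 9, 4 → queue [18, 3, 2, 5, 14, 11, 10, 9, 4]
Visit 18; enqueue 1 → queue [3, 2, 5, 14, 11, 10, 9, 4, 1]
Visit 3; enqueue 17, 7 → queue [2, 5, 14, 11, 10, 9, 4, 1, 17, 7]
Visit 2; enqueue 12 → queue [5, 14, 11, 10, 9, 4, 1, 17, 7, 12]
Visit 5 → queue [14, 11, 10, 9, 4, 1, 17, 7, 12]
Visit 14 → queue [11, 10, 9, 4, 1, 17, 7, 12]
Visit 11 → queue [10, 9, 4, 1, 17, 7, 12]
Visit 10 → queue [9, 4, 1, 17, 7, 12]
Visit 9 → queue [4, 1, 17, 7, 12]
Visit 4 → queue [1, 17, 7, 12]
Visit 1 → queue [17, 7, 12]
Visit 17 → queue [7, 12]
Visit 7 → queue [12]
Visit 12 → queue []

Visit order: 8, 16, 15, 13, 6, 18, 3, 2, 5, 14, 11, 10, 9, 4, 1, 17, 7, 12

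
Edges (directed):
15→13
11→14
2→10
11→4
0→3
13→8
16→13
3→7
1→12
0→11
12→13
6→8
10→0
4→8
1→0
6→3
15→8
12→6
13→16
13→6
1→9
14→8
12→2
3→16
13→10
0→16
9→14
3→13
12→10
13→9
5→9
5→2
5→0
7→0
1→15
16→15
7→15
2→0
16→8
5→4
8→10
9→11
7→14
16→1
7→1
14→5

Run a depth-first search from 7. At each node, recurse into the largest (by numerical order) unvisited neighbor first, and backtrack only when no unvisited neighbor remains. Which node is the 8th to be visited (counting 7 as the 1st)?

11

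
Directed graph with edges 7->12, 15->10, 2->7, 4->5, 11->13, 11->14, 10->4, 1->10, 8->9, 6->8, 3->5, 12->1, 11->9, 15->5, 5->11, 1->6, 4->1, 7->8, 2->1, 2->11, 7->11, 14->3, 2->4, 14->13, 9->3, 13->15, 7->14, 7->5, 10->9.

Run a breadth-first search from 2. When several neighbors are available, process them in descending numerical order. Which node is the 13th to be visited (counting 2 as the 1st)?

Visit 2; enqueue 11, 7, 4, 1 → queue [11, 7, 4, 1]
Visit 11; enqueue 14, 13, 9 → queue [7, 4, 1, 14, 13, 9]
Visit 7; enqueue 12, 8, 5 → queue [4, 1, 14, 13, 9, 12, 8, 5]
Visit 4 → queue [1, 14, 13, 9, 12, 8, 5]
Visit 1; enqueue 10, 6 → queue [14, 13, 9, 12, 8, 5, 10, 6]
Visit 14; enqueue 3 → queue [13, 9, 12, 8, 5, 10, 6, 3]
Visit 13; enqueue 15 → queue [9, 12, 8, 5, 10, 6, 3, 15]
Visit 9 → queue [12, 8, 5, 10, 6, 3, 15]
Visit 12 → queue [8, 5, 10, 6, 3, 15]
Visit 8 → queue [5, 10, 6, 3, 15]
Visit 5 → queue [10, 6, 3, 15]
Visit 10 → queue [6, 3, 15]
Visit 6 → queue [3, 15]
Visit 3 → queue [15]
Visit 15 → queue []

Visit order: 2, 11, 7, 4, 1, 14, 13, 9, 12, 8, 5, 10, 6, 3, 15

6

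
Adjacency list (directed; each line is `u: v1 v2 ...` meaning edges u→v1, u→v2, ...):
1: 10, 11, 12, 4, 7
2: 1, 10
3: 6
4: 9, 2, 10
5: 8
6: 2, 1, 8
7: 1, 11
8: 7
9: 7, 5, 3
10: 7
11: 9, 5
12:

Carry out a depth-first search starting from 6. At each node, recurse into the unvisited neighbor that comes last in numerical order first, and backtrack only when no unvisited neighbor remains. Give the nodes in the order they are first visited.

6, 8, 7, 11, 9, 5, 3, 1, 12, 10, 4, 2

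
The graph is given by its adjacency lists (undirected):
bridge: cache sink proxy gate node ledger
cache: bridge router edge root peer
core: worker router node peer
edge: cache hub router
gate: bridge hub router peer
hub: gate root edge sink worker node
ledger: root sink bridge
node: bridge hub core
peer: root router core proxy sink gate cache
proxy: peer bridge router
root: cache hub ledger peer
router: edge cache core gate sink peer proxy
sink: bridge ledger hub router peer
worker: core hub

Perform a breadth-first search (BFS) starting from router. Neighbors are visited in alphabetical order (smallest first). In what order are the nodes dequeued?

router, cache, core, edge, gate, peer, proxy, sink, bridge, root, node, worker, hub, ledger

Visit router; enqueue cache, core, edge, gate, peer, proxy, sink → queue [cache, core, edge, gate, peer, proxy, sink]
Visit cache; enqueue bridge, root → queue [core, edge, gate, peer, proxy, sink, bridge, root]
Visit core; enqueue node, worker → queue [edge, gate, peer, proxy, sink, bridge, root, node, worker]
Visit edge; enqueue hub → queue [gate, peer, proxy, sink, bridge, root, node, worker, hub]
Visit gate → queue [peer, proxy, sink, bridge, root, node, worker, hub]
Visit peer → queue [proxy, sink, bridge, root, node, worker, hub]
Visit proxy → queue [sink, bridge, root, node, worker, hub]
Visit sink; enqueue ledger → queue [bridge, root, node, worker, hub, ledger]
Visit bridge → queue [root, node, worker, hub, ledger]
Visit root → queue [node, worker, hub, ledger]
Visit node → queue [worker, hub, ledger]
Visit worker → queue [hub, ledger]
Visit hub → queue [ledger]
Visit ledger → queue []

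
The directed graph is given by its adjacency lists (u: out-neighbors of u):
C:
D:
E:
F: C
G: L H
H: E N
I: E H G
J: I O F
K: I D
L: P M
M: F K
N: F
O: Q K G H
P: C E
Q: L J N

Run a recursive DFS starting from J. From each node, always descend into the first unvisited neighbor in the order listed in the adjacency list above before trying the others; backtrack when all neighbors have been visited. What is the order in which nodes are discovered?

J → I → E → H → N → F → C → G → L → P → M → K → D → O → Q

Visit J
J → I
I → E
I → H
H → N
N → F
F → C
I → G
G → L
L → P
L → M
M → K
K → D
J → O
O → Q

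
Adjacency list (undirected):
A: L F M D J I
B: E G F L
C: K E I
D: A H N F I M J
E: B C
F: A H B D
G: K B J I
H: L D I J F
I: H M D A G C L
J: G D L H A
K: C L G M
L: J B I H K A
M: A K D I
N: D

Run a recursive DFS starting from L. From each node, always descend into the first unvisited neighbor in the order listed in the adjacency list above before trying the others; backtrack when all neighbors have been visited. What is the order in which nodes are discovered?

Visit L
L → J
J → G
G → K
K → C
C → E
E → B
B → F
F → A
A → M
M → D
D → H
H → I
D → N

L, J, G, K, C, E, B, F, A, M, D, H, I, N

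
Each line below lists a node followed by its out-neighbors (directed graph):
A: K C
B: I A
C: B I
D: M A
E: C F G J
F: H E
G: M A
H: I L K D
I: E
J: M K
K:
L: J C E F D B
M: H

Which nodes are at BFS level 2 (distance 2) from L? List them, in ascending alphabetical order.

Level 0: L
Level 1: B, C, D, E, F, J
Level 2: A, G, H, I, K, M

A, G, H, I, K, M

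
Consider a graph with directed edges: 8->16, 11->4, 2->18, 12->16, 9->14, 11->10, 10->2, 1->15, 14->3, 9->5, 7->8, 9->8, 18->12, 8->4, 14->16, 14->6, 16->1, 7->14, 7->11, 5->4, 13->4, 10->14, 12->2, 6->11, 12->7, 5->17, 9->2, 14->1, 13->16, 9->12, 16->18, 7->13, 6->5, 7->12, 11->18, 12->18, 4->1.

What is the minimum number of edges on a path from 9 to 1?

2

Level 0: 9
Level 1: 2, 5, 8, 12, 14
Level 2: 1, 3, 4, 6, 7, 16, 17, 18
Level 3: 11, 13, 15
Level 4: 10
1 first appears at level 2.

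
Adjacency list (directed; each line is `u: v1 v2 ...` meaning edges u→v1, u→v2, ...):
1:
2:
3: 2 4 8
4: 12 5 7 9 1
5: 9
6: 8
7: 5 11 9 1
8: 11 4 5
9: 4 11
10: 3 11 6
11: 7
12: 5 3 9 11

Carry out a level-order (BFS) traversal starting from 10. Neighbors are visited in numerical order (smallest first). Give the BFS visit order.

10, 3, 6, 11, 2, 4, 8, 7, 1, 5, 9, 12

Visit 10; enqueue 3, 6, 11 → queue [3, 6, 11]
Visit 3; enqueue 2, 4, 8 → queue [6, 11, 2, 4, 8]
Visit 6 → queue [11, 2, 4, 8]
Visit 11; enqueue 7 → queue [2, 4, 8, 7]
Visit 2 → queue [4, 8, 7]
Visit 4; enqueue 1, 5, 9, 12 → queue [8, 7, 1, 5, 9, 12]
Visit 8 → queue [7, 1, 5, 9, 12]
Visit 7 → queue [1, 5, 9, 12]
Visit 1 → queue [5, 9, 12]
Visit 5 → queue [9, 12]
Visit 9 → queue [12]
Visit 12 → queue []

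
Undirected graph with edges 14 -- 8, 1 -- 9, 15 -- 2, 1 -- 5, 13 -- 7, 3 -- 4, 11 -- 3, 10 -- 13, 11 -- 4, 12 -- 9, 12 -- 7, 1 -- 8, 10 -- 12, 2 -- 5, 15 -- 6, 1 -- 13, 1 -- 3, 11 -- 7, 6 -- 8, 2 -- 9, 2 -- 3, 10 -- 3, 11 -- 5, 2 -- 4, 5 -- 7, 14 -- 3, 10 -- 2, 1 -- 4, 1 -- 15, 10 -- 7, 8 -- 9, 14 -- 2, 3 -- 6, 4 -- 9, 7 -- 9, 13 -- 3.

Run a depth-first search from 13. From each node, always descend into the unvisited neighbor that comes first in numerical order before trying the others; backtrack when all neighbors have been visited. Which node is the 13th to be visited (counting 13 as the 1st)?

Visit 13
13 → 1
1 → 3
3 → 2
2 → 4
4 → 9
9 → 7
7 → 5
5 → 11
7 → 10
10 → 12
9 → 8
8 → 6
6 → 15
8 → 14

Visit order: 13, 1, 3, 2, 4, 9, 7, 5, 11, 10, 12, 8, 6, 15, 14

6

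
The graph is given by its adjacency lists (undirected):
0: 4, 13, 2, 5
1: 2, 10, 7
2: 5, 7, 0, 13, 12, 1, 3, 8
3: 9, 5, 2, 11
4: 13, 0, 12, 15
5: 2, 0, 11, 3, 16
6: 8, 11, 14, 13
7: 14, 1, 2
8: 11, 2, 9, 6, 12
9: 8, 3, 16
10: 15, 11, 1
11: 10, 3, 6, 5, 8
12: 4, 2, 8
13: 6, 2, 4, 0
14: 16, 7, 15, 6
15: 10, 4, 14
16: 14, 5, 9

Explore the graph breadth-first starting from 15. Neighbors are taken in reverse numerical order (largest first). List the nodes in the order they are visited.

15 → 14 → 10 → 4 → 16 → 7 → 6 → 11 → 1 → 13 → 12 → 0 → 9 → 5 → 2 → 8 → 3

Visit 15; enqueue 14, 10, 4 → queue [14, 10, 4]
Visit 14; enqueue 16, 7, 6 → queue [10, 4, 16, 7, 6]
Visit 10; enqueue 11, 1 → queue [4, 16, 7, 6, 11, 1]
Visit 4; enqueue 13, 12, 0 → queue [16, 7, 6, 11, 1, 13, 12, 0]
Visit 16; enqueue 9, 5 → queue [7, 6, 11, 1, 13, 12, 0, 9, 5]
Visit 7; enqueue 2 → queue [6, 11, 1, 13, 12, 0, 9, 5, 2]
Visit 6; enqueue 8 → queue [11, 1, 13, 12, 0, 9, 5, 2, 8]
Visit 11; enqueue 3 → queue [1, 13, 12, 0, 9, 5, 2, 8, 3]
Visit 1 → queue [13, 12, 0, 9, 5, 2, 8, 3]
Visit 13 → queue [12, 0, 9, 5, 2, 8, 3]
Visit 12 → queue [0, 9, 5, 2, 8, 3]
Visit 0 → queue [9, 5, 2, 8, 3]
Visit 9 → queue [5, 2, 8, 3]
Visit 5 → queue [2, 8, 3]
Visit 2 → queue [8, 3]
Visit 8 → queue [3]
Visit 3 → queue []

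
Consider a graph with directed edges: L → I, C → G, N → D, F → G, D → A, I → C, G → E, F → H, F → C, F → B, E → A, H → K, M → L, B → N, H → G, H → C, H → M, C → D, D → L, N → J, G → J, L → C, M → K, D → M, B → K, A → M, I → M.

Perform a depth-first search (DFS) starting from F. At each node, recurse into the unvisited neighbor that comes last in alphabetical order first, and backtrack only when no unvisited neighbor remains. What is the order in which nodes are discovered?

Visit F
F → H
H → M
M → L
L → I
I → C
C → G
G → J
G → E
E → A
C → D
M → K
F → B
B → N

F -> H -> M -> L -> I -> C -> G -> J -> E -> A -> D -> K -> B -> N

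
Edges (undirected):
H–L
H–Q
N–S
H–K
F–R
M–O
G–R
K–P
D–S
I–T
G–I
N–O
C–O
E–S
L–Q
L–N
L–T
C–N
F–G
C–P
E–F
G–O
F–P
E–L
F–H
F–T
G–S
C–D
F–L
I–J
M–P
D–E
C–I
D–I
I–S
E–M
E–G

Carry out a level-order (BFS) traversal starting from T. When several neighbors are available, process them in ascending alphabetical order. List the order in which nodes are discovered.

Visit T; enqueue F, I, L → queue [F, I, L]
Visit F; enqueue E, G, H, P, R → queue [I, L, E, G, H, P, R]
Visit I; enqueue C, D, J, S → queue [L, E, G, H, P, R, C, D, J, S]
Visit L; enqueue N, Q → queue [E, G, H, P, R, C, D, J, S, N, Q]
Visit E; enqueue M → queue [G, H, P, R, C, D, J, S, N, Q, M]
Visit G; enqueue O → queue [H, P, R, C, D, J, S, N, Q, M, O]
Visit H; enqueue K → queue [P, R, C, D, J, S, N, Q, M, O, K]
Visit P → queue [R, C, D, J, S, N, Q, M, O, K]
Visit R → queue [C, D, J, S, N, Q, M, O, K]
Visit C → queue [D, J, S, N, Q, M, O, K]
Visit D → queue [J, S, N, Q, M, O, K]
Visit J → queue [S, N, Q, M, O, K]
Visit S → queue [N, Q, M, O, K]
Visit N → queue [Q, M, O, K]
Visit Q → queue [M, O, K]
Visit M → queue [O, K]
Visit O → queue [K]
Visit K → queue []

T -> F -> I -> L -> E -> G -> H -> P -> R -> C -> D -> J -> S -> N -> Q -> M -> O -> K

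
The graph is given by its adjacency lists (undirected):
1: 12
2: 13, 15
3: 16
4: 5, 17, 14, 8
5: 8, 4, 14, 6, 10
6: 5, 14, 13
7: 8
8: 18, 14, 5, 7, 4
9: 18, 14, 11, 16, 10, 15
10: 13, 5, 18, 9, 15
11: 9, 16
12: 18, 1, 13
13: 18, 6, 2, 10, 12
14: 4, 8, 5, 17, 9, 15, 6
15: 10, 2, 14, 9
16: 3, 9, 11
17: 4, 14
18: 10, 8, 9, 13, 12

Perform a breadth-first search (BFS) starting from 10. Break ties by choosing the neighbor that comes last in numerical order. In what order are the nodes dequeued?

Visit 10; enqueue 18, 15, 13, 9, 5 → queue [18, 15, 13, 9, 5]
Visit 18; enqueue 12, 8 → queue [15, 13, 9, 5, 12, 8]
Visit 15; enqueue 14, 2 → queue [13, 9, 5, 12, 8, 14, 2]
Visit 13; enqueue 6 → queue [9, 5, 12, 8, 14, 2, 6]
Visit 9; enqueue 16, 11 → queue [5, 12, 8, 14, 2, 6, 16, 11]
Visit 5; enqueue 4 → queue [12, 8, 14, 2, 6, 16, 11, 4]
Visit 12; enqueue 1 → queue [8, 14, 2, 6, 16, 11, 4, 1]
Visit 8; enqueue 7 → queue [14, 2, 6, 16, 11, 4, 1, 7]
Visit 14; enqueue 17 → queue [2, 6, 16, 11, 4, 1, 7, 17]
Visit 2 → queue [6, 16, 11, 4, 1, 7, 17]
Visit 6 → queue [16, 11, 4, 1, 7, 17]
Visit 16; enqueue 3 → queue [11, 4, 1, 7, 17, 3]
Visit 11 → queue [4, 1, 7, 17, 3]
Visit 4 → queue [1, 7, 17, 3]
Visit 1 → queue [7, 17, 3]
Visit 7 → queue [17, 3]
Visit 17 → queue [3]
Visit 3 → queue []

10 → 18 → 15 → 13 → 9 → 5 → 12 → 8 → 14 → 2 → 6 → 16 → 11 → 4 → 1 → 7 → 17 → 3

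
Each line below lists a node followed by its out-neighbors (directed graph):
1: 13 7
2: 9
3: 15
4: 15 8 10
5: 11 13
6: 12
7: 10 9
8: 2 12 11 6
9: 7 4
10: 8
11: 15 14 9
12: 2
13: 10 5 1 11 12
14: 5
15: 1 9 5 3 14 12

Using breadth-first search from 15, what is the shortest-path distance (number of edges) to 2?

Level 0: 15
Level 1: 1, 3, 5, 9, 12, 14
Level 2: 2, 4, 7, 11, 13
Level 3: 8, 10
Level 4: 6
2 first appears at level 2.

2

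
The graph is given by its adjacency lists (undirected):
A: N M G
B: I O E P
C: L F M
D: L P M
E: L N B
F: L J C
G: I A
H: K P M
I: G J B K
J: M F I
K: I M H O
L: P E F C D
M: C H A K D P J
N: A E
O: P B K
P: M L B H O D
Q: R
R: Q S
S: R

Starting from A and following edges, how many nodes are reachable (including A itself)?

BFS from A visits: A, N, M, G, E, P, K, J, H, D, C, I, L, B, O, F
Reachable nodes: 16 of 19 total.

16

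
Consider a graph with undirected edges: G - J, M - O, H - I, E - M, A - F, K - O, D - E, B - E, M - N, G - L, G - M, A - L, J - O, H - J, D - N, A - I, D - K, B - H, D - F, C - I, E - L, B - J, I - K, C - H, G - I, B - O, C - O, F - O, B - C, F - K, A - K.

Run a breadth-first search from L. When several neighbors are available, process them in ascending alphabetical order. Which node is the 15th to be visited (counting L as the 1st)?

Visit L; enqueue A, E, G → queue [A, E, G]
Visit A; enqueue F, I, K → queue [E, G, F, I, K]
Visit E; enqueue B, D, M → queue [G, F, I, K, B, D, M]
Visit G; enqueue J → queue [F, I, K, B, D, M, J]
Visit F; enqueue O → queue [I, K, B, D, M, J, O]
Visit I; enqueue C, H → queue [K, B, D, M, J, O, C, H]
Visit K → queue [B, D, M, J, O, C, H]
Visit B → queue [D, M, J, O, C, H]
Visit D; enqueue N → queue [M, J, O, C, H, N]
Visit M → queue [J, O, C, H, N]
Visit J → queue [O, C, H, N]
Visit O → queue [C, H, N]
Visit C → queue [H, N]
Visit H → queue [N]
Visit N → queue []

Visit order: L, A, E, G, F, I, K, B, D, M, J, O, C, H, N

N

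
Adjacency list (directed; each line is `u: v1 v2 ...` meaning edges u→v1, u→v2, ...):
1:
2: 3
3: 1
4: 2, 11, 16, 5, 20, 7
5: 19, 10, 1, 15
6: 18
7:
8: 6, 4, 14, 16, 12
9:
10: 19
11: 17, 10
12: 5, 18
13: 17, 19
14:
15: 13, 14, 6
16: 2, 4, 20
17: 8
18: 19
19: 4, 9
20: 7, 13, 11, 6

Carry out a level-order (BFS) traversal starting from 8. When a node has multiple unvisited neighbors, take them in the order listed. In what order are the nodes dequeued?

8 6 4 14 16 12 18 2 11 5 20 7 19 3 17 10 1 15 13 9

Visit 8; enqueue 6, 4, 14, 16, 12 → queue [6, 4, 14, 16, 12]
Visit 6; enqueue 18 → queue [4, 14, 16, 12, 18]
Visit 4; enqueue 2, 11, 5, 20, 7 → queue [14, 16, 12, 18, 2, 11, 5, 20, 7]
Visit 14 → queue [16, 12, 18, 2, 11, 5, 20, 7]
Visit 16 → queue [12, 18, 2, 11, 5, 20, 7]
Visit 12 → queue [18, 2, 11, 5, 20, 7]
Visit 18; enqueue 19 → queue [2, 11, 5, 20, 7, 19]
Visit 2; enqueue 3 → queue [11, 5, 20, 7, 19, 3]
Visit 11; enqueue 17, 10 → queue [5, 20, 7, 19, 3, 17, 10]
Visit 5; enqueue 1, 15 → queue [20, 7, 19, 3, 17, 10, 1, 15]
Visit 20; enqueue 13 → queue [7, 19, 3, 17, 10, 1, 15, 13]
Visit 7 → queue [19, 3, 17, 10, 1, 15, 13]
Visit 19; enqueue 9 → queue [3, 17, 10, 1, 15, 13, 9]
Visit 3 → queue [17, 10, 1, 15, 13, 9]
Visit 17 → queue [10, 1, 15, 13, 9]
Visit 10 → queue [1, 15, 13, 9]
Visit 1 → queue [15, 13, 9]
Visit 15 → queue [13, 9]
Visit 13 → queue [9]
Visit 9 → queue []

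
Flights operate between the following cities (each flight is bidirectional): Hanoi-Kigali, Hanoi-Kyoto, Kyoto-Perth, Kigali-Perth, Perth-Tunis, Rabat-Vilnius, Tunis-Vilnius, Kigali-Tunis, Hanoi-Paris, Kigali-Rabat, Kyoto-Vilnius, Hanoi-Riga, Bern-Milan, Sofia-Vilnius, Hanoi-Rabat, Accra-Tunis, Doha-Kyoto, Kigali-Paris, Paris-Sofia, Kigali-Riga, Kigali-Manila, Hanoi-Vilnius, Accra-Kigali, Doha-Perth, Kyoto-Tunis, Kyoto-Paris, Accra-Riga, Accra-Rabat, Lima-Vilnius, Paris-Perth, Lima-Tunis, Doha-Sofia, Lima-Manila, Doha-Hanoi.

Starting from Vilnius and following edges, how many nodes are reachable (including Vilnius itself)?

14

BFS from Vilnius visits: Vilnius, Tunis, Sofia, Rabat, Lima, Kyoto, Hanoi, Perth, Kigali, Accra, Paris, Doha, Manila, Riga
Reachable nodes: 14 of 16 total.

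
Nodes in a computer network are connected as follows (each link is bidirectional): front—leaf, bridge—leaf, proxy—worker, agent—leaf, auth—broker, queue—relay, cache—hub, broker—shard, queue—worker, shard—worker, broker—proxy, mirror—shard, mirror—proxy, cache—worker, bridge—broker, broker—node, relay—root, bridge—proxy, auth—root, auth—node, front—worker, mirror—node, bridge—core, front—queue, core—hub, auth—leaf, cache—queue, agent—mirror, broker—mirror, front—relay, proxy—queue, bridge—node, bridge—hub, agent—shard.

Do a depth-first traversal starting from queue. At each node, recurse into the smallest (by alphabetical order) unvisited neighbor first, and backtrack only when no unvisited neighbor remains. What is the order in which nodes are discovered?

queue cache hub bridge broker auth leaf agent mirror node proxy worker front relay root shard core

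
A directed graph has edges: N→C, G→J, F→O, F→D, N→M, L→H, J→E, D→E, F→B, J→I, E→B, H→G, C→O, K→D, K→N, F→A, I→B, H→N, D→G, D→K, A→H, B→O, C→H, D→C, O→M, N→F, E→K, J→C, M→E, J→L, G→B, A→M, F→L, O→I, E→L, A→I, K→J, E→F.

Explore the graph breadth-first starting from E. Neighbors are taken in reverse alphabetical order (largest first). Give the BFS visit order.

E → L → K → F → B → H → N → J → D → O → A → G → M → C → I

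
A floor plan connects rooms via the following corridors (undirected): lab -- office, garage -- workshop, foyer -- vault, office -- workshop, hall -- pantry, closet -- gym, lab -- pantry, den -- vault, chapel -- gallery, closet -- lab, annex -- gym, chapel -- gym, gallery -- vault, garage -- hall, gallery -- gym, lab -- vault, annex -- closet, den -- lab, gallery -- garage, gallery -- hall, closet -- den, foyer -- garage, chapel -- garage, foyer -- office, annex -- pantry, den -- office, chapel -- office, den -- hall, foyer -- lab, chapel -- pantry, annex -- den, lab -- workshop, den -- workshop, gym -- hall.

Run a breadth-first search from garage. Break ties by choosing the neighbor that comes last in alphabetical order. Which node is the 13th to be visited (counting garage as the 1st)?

closet

Visit garage; enqueue workshop, hall, gallery, foyer, chapel → queue [workshop, hall, gallery, foyer, chapel]
Visit workshop; enqueue office, lab, den → queue [hall, gallery, foyer, chapel, office, lab, den]
Visit hall; enqueue pantry, gym → queue [gallery, foyer, chapel, office, lab, den, pantry, gym]
Visit gallery; enqueue vault → queue [foyer, chapel, office, lab, den, pantry, gym, vault]
Visit foyer → queue [chapel, office, lab, den, pantry, gym, vault]
Visit chapel → queue [office, lab, den, pantry, gym, vault]
Visit office → queue [lab, den, pantry, gym, vault]
Visit lab; enqueue closet → queue [den, pantry, gym, vault, closet]
Visit den; enqueue annex → queue [pantry, gym, vault, closet, annex]
Visit pantry → queue [gym, vault, closet, annex]
Visit gym → queue [vault, closet, annex]
Visit vault → queue [closet, annex]
Visit closet → queue [annex]
Visit annex → queue []

Visit order: garage, workshop, hall, gallery, foyer, chapel, office, lab, den, pantry, gym, vault, closet, annex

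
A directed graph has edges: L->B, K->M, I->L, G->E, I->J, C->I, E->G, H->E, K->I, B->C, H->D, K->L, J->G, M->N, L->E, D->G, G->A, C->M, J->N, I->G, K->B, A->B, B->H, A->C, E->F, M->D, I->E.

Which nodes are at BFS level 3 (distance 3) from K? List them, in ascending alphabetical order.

Level 0: K
Level 1: B, I, L, M
Level 2: C, D, E, G, H, J, N
Level 3: A, F

A, F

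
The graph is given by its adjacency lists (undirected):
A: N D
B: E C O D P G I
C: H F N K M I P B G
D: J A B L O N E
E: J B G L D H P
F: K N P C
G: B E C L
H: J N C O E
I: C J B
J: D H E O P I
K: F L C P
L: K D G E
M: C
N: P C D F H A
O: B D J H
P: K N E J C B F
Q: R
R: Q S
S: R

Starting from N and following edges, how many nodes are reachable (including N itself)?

BFS from N visits: N, P, C, D, F, H, A, K, E, J, B, M, I, G, L, O
Reachable nodes: 16 of 19 total.

16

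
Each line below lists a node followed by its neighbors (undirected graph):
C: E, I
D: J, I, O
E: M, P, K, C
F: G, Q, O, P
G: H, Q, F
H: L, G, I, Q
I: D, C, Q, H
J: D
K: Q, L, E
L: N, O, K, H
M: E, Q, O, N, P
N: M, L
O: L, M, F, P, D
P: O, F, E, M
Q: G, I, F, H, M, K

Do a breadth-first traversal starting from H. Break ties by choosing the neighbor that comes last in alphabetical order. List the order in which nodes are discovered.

Visit H; enqueue Q, L, I, G → queue [Q, L, I, G]
Visit Q; enqueue M, K, F → queue [L, I, G, M, K, F]
Visit L; enqueue O, N → queue [I, G, M, K, F, O, N]
Visit I; enqueue D, C → queue [G, M, K, F, O, N, D, C]
Visit G → queue [M, K, F, O, N, D, C]
Visit M; enqueue P, E → queue [K, F, O, N, D, C, P, E]
Visit K → queue [F, O, N, D, C, P, E]
Visit F → queue [O, N, D, C, P, E]
Visit O → queue [N, D, C, P, E]
Visit N → queue [D, C, P, E]
Visit D; enqueue J → queue [C, P, E, J]
Visit C → queue [P, E, J]
Visit P → queue [E, J]
Visit E → queue [J]
Visit J → queue []

H → Q → L → I → G → M → K → F → O → N → D → C → P → E → J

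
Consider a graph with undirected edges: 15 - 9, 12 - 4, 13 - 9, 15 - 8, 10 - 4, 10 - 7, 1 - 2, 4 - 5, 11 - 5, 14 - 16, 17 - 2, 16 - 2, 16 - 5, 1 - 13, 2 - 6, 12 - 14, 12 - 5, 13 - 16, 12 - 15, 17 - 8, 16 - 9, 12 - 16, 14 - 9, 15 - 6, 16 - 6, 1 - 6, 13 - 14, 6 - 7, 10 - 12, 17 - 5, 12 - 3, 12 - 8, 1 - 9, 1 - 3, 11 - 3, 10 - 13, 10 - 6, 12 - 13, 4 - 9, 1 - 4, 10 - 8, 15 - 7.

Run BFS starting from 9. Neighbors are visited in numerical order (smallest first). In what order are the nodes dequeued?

9 -> 1 -> 4 -> 13 -> 14 -> 15 -> 16 -> 2 -> 3 -> 6 -> 5 -> 10 -> 12 -> 7 -> 8 -> 17 -> 11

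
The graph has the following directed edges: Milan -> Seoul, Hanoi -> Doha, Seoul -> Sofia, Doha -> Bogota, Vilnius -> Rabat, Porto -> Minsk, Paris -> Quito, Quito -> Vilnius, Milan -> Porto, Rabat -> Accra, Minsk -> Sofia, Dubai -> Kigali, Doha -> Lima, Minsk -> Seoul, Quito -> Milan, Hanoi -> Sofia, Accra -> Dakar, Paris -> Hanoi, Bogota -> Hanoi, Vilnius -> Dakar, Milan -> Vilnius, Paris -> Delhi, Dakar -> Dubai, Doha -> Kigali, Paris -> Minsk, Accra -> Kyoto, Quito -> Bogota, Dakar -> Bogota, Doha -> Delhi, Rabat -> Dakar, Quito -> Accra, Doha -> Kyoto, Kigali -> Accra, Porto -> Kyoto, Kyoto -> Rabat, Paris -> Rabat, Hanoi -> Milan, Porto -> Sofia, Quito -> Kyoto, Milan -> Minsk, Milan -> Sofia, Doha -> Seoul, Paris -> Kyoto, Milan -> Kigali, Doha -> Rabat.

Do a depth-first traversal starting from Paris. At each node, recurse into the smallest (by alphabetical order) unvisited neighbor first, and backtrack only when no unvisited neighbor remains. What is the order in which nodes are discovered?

Paris Delhi Hanoi Doha Bogota Kigali Accra Dakar Dubai Kyoto Rabat Lima Seoul Sofia Milan Minsk Porto Vilnius Quito

Visit Paris
Paris → Delhi
Paris → Hanoi
Hanoi → Doha
Doha → Bogota
Doha → Kigali
Kigali → Accra
Accra → Dakar
Dakar → Dubai
Accra → Kyoto
Kyoto → Rabat
Doha → Lima
Doha → Seoul
Seoul → Sofia
Hanoi → Milan
Milan → Minsk
Milan → Porto
Milan → Vilnius
Paris → Quito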